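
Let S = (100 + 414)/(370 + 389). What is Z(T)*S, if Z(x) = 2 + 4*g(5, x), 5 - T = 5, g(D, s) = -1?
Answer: -1028/759 ≈ -1.3544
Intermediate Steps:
T = 0 (T = 5 - 1*5 = 5 - 5 = 0)
S = 514/759 ≈ 0.67721
Z(x) = -2 (Z(x) = 2 + 4*(-1) = 2 - 4 = -2)
Z(T)*S = -2*514/759 = -1028/759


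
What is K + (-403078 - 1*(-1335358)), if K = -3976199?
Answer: -3043919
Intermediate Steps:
K + (-403078 - 1*(-1335358)) = -3976199 + (-403078 - 1*(-1335358)) = -3976199 + (-403078 + 1335358) = -3976199 + 932280 = -3043919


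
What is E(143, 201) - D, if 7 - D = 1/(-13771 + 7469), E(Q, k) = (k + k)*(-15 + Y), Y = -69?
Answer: -212850051/6302 ≈ -33775.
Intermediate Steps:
E(Q, k) = -168*k (E(Q, k) = (k + k)*(-15 - 69) = (2*k)*(-84) = -168*k)
D = 44115/6302 (D = 7 - 1/(-13771 + 7469) = 7 - 1/(-6302) = 7 - 1*(-1/6302) = 7 + 1/6302 = 44115/6302 ≈ 7.0002)
E(143, 201) - D = -168*201 - 1*44115/6302 = -33768 - 44115/6302 = -212850051/6302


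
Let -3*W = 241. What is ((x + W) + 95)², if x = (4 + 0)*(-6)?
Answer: 784/9 ≈ 87.111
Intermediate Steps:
W = -241/3 (W = -⅓*241 = -241/3 ≈ -80.333)
x = -24 (x = 4*(-6) = -24)
((x + W) + 95)² = ((-24 - 241/3) + 95)² = (-313/3 + 95)² = (-28/3)² = 784/9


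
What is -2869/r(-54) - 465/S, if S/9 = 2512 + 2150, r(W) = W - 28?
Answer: 10028281/286713 ≈ 34.977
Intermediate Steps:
r(W) = -28 + W
S = 41958 (S = 9*(2512 + 2150) = 9*4662 = 41958)
-2869/r(-54) - 465/S = -2869/(-28 - 54) - 465/41958 = -2869/(-82) - 465*1/41958 = -2869*(-1/82) - 155/13986 = 2869/82 - 155/13986 = 10028281/286713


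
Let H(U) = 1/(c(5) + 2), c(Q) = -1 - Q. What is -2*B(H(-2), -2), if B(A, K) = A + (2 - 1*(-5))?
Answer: -27/2 ≈ -13.500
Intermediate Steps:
H(U) = -¼ (H(U) = 1/((-1 - 1*5) + 2) = 1/((-1 - 5) + 2) = 1/(-6 + 2) = 1/(-4) = -¼)
B(A, K) = 7 + A (B(A, K) = A + (2 + 5) = A + 7 = 7 + A)
-2*B(H(-2), -2) = -2*(7 - ¼) = -2*27/4 = -27/2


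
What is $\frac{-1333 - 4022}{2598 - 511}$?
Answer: $- \frac{5355}{2087} \approx -2.5659$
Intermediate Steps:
$\frac{-1333 - 4022}{2598 - 511} = - \frac{5355}{2087}$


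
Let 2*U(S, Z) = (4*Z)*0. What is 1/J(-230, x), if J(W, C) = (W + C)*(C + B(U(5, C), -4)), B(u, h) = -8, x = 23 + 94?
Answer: -1/12317 ≈ -8.1189e-5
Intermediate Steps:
U(S, Z) = 0 (U(S, Z) = ((4*Z)*0)/2 = (½)*0 = 0)
x = 117
J(W, C) = (-8 + C)*(C + W) (J(W, C) = (W + C)*(C - 8) = (C + W)*(-8 + C) = (-8 + C)*(C + W))
1/J(-230, x) = 1/(117² - 8*117 - 8*(-230) + 117*(-230)) = 1/(13689 - 936 + 1840 - 26910) = 1/(-12317) = -1/12317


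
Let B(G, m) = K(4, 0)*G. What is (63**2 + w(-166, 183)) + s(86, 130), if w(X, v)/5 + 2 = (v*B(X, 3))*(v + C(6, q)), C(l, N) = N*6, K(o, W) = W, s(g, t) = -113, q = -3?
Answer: 3846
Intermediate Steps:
C(l, N) = 6*N
B(G, m) = 0 (B(G, m) = 0*G = 0)
w(X, v) = -10 (w(X, v) = -10 + 5*((v*0)*(v + 6*(-3))) = -10 + 5*(0*(v - 18)) = -10 + 5*(0*(-18 + v)) = -10 + 5*0 = -10 + 0 = -10)
(63**2 + w(-166, 183)) + s(86, 130) = (63**2 - 10) - 113 = (3969 - 10) - 113 = 3959 - 113 = 3846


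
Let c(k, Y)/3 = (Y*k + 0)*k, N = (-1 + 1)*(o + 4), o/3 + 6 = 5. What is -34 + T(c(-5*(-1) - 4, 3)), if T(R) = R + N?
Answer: -25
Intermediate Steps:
o = -3 (o = -18 + 3*5 = -18 + 15 = -3)
N = 0 (N = (-1 + 1)*(-3 + 4) = 0*1 = 0)
c(k, Y) = 3*Y*k² (c(k, Y) = 3*((Y*k + 0)*k) = 3*((Y*k)*k) = 3*(Y*k²) = 3*Y*k²)
T(R) = R (T(R) = R + 0 = R)
-34 + T(c(-5*(-1) - 4, 3)) = -34 + 3*3*(-5*(-1) - 4)² = -34 + 3*3*(5 - 4)² = -34 + 3*3*1² = -34 + 3*3*1 = -34 + 9 = -25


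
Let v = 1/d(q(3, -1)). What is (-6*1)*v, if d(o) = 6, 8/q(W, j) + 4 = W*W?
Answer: -1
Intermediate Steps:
q(W, j) = 8/(-4 + W²) (q(W, j) = 8/(-4 + W*W) = 8/(-4 + W²))
v = ⅙ (v = 1/6 = ⅙ ≈ 0.16667)
(-6*1)*v = -6*1*(⅙) = -6*⅙ = -1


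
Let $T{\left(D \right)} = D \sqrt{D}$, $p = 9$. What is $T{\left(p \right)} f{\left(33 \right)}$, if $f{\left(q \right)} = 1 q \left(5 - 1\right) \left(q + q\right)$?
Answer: $235224$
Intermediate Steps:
$f{\left(q \right)} = 8 q^{2}$ ($f{\left(q \right)} = q 4 \cdot 2 q = q 8 q = 8 q^{2}$)
$T{\left(D \right)} = D^{\frac{3}{2}}$
$T{\left(p \right)} f{\left(33 \right)} = 9^{\frac{3}{2}} \cdot 8 \cdot 33^{2} = 27 \cdot 8 \cdot 1089 = 27 \cdot 8712 = 235224$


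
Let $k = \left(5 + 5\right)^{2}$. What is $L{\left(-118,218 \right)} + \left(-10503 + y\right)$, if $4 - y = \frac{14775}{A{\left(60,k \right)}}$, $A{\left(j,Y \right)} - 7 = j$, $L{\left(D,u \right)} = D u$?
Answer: $- \frac{2441716}{67} \approx -36444.0$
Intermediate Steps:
$k = 100$ ($k = 10^{2} = 100$)
$A{\left(j,Y \right)} = 7 + j$
$y = - \frac{14507}{67}$ ($y = 4 - \frac{14775}{7 + 60} = 4 - \frac{14775}{67} = - \frac{14507}{67} \approx -216.52$)
$L{\left(-118,218 \right)} + \left(-10503 + y\right) = \left(-118\right) 218 - \frac{718208}{67} = -25724 - \frac{718208}{67} = - \frac{2441716}{67}$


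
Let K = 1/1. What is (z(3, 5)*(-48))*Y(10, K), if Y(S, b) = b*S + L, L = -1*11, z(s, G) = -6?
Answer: -288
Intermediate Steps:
L = -11
K = 1
Y(S, b) = -11 + S*b (Y(S, b) = b*S - 11 = S*b - 11 = -11 + S*b)
(z(3, 5)*(-48))*Y(10, K) = (-6*(-48))*(-11 + 10*1) = 288*(-11 + 10) = 288*(-1) = -288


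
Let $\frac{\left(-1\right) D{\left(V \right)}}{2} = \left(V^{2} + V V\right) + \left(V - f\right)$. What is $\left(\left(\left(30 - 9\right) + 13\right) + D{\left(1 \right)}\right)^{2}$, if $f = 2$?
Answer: $1024$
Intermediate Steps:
$D{\left(V \right)} = 4 - 4 V^{2} - 2 V$ ($D{\left(V \right)} = - 2 \left(\left(V^{2} + V V\right) + \left(V - 2\right)\right) = - 2 \left(\left(V^{2} + V^{2}\right) + \left(V - 2\right)\right) = - 2 \left(2 V^{2} + \left(-2 + V\right)\right) = - 2 \left(-2 + V + 2 V^{2}\right) = 4 - 4 V^{2} - 2 V$)
$\left(\left(\left(30 - 9\right) + 13\right) + D{\left(1 \right)}\right)^{2} = \left(\left(\left(30 - 9\right) + 13\right) - \left(-2 + 4\right)\right)^{2} = \left(\left(21 + 13\right) - 2\right)^{2} = \left(34 - 2\right)^{2} = 32^{2} = 1024$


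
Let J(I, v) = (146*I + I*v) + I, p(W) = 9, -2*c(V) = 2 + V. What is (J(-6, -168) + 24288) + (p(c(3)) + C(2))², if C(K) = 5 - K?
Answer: 24558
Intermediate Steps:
c(V) = -1 - V/2 (c(V) = -(2 + V)/2 = -1 - V/2)
J(I, v) = 147*I + I*v
(J(-6, -168) + 24288) + (p(c(3)) + C(2))² = (-6*(147 - 168) + 24288) + (9 + (5 - 1*2))² = (-6*(-21) + 24288) + (9 + (5 - 2))² = (126 + 24288) + (9 + 3)² = 24414 + 12² = 24414 + 144 = 24558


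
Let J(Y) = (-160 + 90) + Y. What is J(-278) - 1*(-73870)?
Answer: 73522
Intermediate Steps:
J(Y) = -70 + Y
J(-278) - 1*(-73870) = (-70 - 278) - 1*(-73870) = -348 + 73870 = 73522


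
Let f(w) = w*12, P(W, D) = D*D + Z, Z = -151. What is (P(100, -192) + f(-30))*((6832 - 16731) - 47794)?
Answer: -2097313629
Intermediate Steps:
P(W, D) = -151 + D² (P(W, D) = D*D - 151 = D² - 151 = -151 + D²)
f(w) = 12*w
(P(100, -192) + f(-30))*((6832 - 16731) - 47794) = ((-151 + (-192)²) + 12*(-30))*((6832 - 16731) - 47794) = ((-151 + 36864) - 360)*(-9899 - 47794) = (36713 - 360)*(-57693) = 36353*(-57693) = -2097313629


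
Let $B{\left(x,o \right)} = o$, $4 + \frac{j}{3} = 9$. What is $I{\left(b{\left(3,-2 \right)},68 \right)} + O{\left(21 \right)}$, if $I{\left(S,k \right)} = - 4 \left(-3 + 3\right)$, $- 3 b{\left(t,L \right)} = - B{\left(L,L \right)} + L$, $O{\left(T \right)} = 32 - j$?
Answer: $17$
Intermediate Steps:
$j = 15$ ($j = -12 + 3 \cdot 9 = -12 + 27 = 15$)
$O{\left(T \right)} = 17$ ($O{\left(T \right)} = 32 - 15 = 17$)
$b{\left(t,L \right)} = 0$ ($b{\left(t,L \right)} = - \frac{- L + L}{3} = \left(- \frac{1}{3}\right) 0 = 0$)
$I{\left(S,k \right)} = 0$ ($I{\left(S,k \right)} = \left(-4\right) 0 = 0$)
$I{\left(b{\left(3,-2 \right)},68 \right)} + O{\left(21 \right)} = 0 + 17 = 17$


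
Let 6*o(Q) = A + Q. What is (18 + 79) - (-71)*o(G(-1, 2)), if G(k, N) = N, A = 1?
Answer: 265/2 ≈ 132.50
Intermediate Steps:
o(Q) = ⅙ + Q/6 (o(Q) = (1 + Q)/6 = ⅙ + Q/6)
(18 + 79) - (-71)*o(G(-1, 2)) = (18 + 79) - (-71)*(⅙ + (⅙)*2) = 97 - (-71)*(⅙ + ⅓) = 97 - (-71)/2 = 97 - 1*(-71/2) = 97 + 71/2 = 265/2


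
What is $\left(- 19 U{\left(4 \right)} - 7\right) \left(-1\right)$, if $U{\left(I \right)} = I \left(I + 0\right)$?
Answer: $311$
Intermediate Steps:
$U{\left(I \right)} = I^{2}$ ($U{\left(I \right)} = I I = I^{2}$)
$\left(- 19 U{\left(4 \right)} - 7\right) \left(-1\right) = \left(- 19 \cdot 4^{2} - 7\right) \left(-1\right) = \left(\left(-19\right) 16 - 7\right) \left(-1\right) = \left(-304 - 7\right) \left(-1\right) = \left(-311\right) \left(-1\right) = 311$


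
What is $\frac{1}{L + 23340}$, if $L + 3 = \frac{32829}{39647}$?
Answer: $\frac{39647}{925274868} \approx 4.2849 \cdot 10^{-5}$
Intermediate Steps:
$L = - \frac{86112}{39647}$ ($L = -3 + \frac{32829}{39647} = - \frac{86112}{39647} \approx -2.172$)
$\frac{1}{L + 23340} = \frac{1}{- \frac{86112}{39647} + 23340} = \frac{1}{\frac{925274868}{39647}} = \frac{39647}{925274868}$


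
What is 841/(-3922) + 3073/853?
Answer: 11334933/3345466 ≈ 3.3881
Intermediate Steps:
841/(-3922) + 3073/853 = 841*(-1/3922) + 3073*(1/853) = -841/3922 + 3073/853 = 11334933/3345466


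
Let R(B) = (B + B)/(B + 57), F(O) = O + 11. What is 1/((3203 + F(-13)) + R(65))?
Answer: 61/195326 ≈ 0.00031230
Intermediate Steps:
F(O) = 11 + O
R(B) = 2*B/(57 + B) (R(B) = (2*B)/(57 + B) = 2*B/(57 + B))
1/((3203 + F(-13)) + R(65)) = 1/((3203 + (11 - 13)) + 2*65/(57 + 65)) = 1/((3203 - 2) + 2*65/122) = 1/(3201 + 2*65*(1/122)) = 1/(3201 + 65/61) = 1/(195326/61) = 61/195326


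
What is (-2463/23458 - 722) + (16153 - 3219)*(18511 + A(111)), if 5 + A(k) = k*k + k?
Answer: 9386750834997/23458 ≈ 4.0015e+8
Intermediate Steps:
A(k) = -5 + k + k**2 (A(k) = -5 + (k*k + k) = -5 + (k**2 + k) = -5 + (k + k**2) = -5 + k + k**2)
(-2463/23458 - 722) + (16153 - 3219)*(18511 + A(111)) = (-2463/23458 - 722) + (16153 - 3219)*(18511 + (-5 + 111 + 111**2)) = (-2463*1/23458 - 722) + 12934*(18511 + (-5 + 111 + 12321)) = (-2463/23458 - 722) + 12934*(18511 + 12427) = -16939139/23458 + 12934*30938 = -16939139/23458 + 400152092 = 9386750834997/23458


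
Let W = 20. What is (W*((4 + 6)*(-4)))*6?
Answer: -4800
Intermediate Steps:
(W*((4 + 6)*(-4)))*6 = (20*((4 + 6)*(-4)))*6 = (20*(10*(-4)))*6 = (20*(-40))*6 = -800*6 = -4800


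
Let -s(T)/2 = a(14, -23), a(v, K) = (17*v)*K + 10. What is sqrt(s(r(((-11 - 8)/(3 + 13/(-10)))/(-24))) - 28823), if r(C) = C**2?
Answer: I*sqrt(17895) ≈ 133.77*I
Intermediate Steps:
a(v, K) = 10 + 17*K*v (a(v, K) = 17*K*v + 10 = 10 + 17*K*v)
s(T) = 10928 (s(T) = -2*(10 + 17*(-23)*14) = -2*(10 - 5474) = -2*(-5464) = 10928)
sqrt(s(r(((-11 - 8)/(3 + 13/(-10)))/(-24))) - 28823) = sqrt(10928 - 28823) = sqrt(-17895) = I*sqrt(17895)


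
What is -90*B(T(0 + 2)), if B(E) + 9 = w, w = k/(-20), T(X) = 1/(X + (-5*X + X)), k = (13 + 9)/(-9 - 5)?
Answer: 11241/14 ≈ 802.93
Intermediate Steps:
k = -11/7 (k = 22/(-14) = 22*(-1/14) = -11/7 ≈ -1.5714)
T(X) = -1/(3*X) (T(X) = 1/(X - 4*X) = 1/(-3*X) = -1/(3*X))
w = 11/140 (w = -11/7/(-20) = -11/7*(-1/20) = 11/140 ≈ 0.078571)
B(E) = -1249/140 (B(E) = -9 + 11/140 = -1249/140)
-90*B(T(0 + 2)) = -90*(-1249/140) = 11241/14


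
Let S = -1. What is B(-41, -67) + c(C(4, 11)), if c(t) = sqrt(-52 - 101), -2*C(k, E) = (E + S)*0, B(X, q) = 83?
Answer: 83 + 3*I*sqrt(17) ≈ 83.0 + 12.369*I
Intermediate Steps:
C(k, E) = 0 (C(k, E) = -(E - 1)*0/2 = -(-1 + E)*0/2 = -1/2*0 = 0)
c(t) = 3*I*sqrt(17) (c(t) = sqrt(-153) = 3*I*sqrt(17))
B(-41, -67) + c(C(4, 11)) = 83 + 3*I*sqrt(17)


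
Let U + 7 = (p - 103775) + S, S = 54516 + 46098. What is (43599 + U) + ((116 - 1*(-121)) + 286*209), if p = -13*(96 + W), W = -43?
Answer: 99753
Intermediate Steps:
S = 100614
p = -689 (p = -13*(96 - 43) = -13*53 = -689)
U = -3857 (U = -7 + ((-689 - 103775) + 100614) = -7 + (-104464 + 100614) = -7 - 3850 = -3857)
(43599 + U) + ((116 - 1*(-121)) + 286*209) = (43599 - 3857) + ((116 - 1*(-121)) + 286*209) = 39742 + ((116 + 121) + 59774) = 39742 + (237 + 59774) = 39742 + 60011 = 99753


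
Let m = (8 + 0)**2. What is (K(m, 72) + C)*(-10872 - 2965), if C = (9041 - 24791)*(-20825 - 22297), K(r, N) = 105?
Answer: -9397697498385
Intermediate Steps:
m = 64 (m = 8**2 = 64)
C = 679171500 (C = -15750*(-43122) = 679171500)
(K(m, 72) + C)*(-10872 - 2965) = (105 + 679171500)*(-10872 - 2965) = 679171605*(-13837) = -9397697498385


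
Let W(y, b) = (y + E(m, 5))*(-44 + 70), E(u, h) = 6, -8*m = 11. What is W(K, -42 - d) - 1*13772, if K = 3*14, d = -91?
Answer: -12524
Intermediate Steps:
m = -11/8 (m = -⅛*11 = -11/8 ≈ -1.3750)
K = 42
W(y, b) = 156 + 26*y (W(y, b) = (y + 6)*(-44 + 70) = (6 + y)*26 = 156 + 26*y)
W(K, -42 - d) - 1*13772 = (156 + 26*42) - 1*13772 = (156 + 1092) - 13772 = 1248 - 13772 = -12524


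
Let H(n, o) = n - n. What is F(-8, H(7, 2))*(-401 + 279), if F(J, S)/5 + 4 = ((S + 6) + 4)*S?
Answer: 2440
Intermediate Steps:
H(n, o) = 0
F(J, S) = -20 + 5*S*(10 + S) (F(J, S) = -20 + 5*(((S + 6) + 4)*S) = -20 + 5*(((6 + S) + 4)*S) = -20 + 5*((10 + S)*S) = -20 + 5*(S*(10 + S)) = -20 + 5*S*(10 + S))
F(-8, H(7, 2))*(-401 + 279) = (-20 + 5*0² + 50*0)*(-401 + 279) = (-20 + 5*0 + 0)*(-122) = (-20 + 0 + 0)*(-122) = -20*(-122) = 2440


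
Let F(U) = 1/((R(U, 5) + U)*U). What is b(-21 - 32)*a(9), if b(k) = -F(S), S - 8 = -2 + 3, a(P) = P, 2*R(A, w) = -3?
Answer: -2/15 ≈ -0.13333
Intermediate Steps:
R(A, w) = -3/2 (R(A, w) = (½)*(-3) = -3/2)
S = 9 (S = 8 + (-2 + 3) = 8 + 1 = 9)
F(U) = 1/(U*(-3/2 + U)) (F(U) = 1/((-3/2 + U)*U) = 1/(U*(-3/2 + U)))
b(k) = -2/135 (b(k) = -2/(9*(-3 + 2*9)) = -2/(9*(-3 + 18)) = -2/(9*15) = -1*2/135 = -2/135)
b(-21 - 32)*a(9) = -2/135*9 = -2/15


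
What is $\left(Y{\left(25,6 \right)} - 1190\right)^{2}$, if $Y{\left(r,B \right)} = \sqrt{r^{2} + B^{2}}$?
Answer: $\left(1190 - \sqrt{661}\right)^{2} \approx 1.3556 \cdot 10^{6}$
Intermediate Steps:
$Y{\left(r,B \right)} = \sqrt{B^{2} + r^{2}}$
$\left(Y{\left(25,6 \right)} - 1190\right)^{2} = \left(\sqrt{6^{2} + 25^{2}} - 1190\right)^{2} = \left(\sqrt{36 + 625} - 1190\right)^{2} = \left(\sqrt{661} - 1190\right)^{2} = \left(-1190 + \sqrt{661}\right)^{2}$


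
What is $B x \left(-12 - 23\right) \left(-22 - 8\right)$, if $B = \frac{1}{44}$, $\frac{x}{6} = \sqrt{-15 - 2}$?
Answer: $\frac{1575 i \sqrt{17}}{11} \approx 590.35 i$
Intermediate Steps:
$x = 6 i \sqrt{17}$ ($x = 6 \sqrt{-15 - 2} = 6 \sqrt{-17} = 6 i \sqrt{17} \approx 24.739 i$)
$B = \frac{1}{44} \approx 0.022727$
$B x \left(-12 - 23\right) \left(-22 - 8\right) = \frac{6 i \sqrt{17}}{44} \left(-12 - 23\right) \left(-22 - 8\right) = \frac{3 i \sqrt{17}}{22} \left(\left(-35\right) \left(-30\right)\right) = \frac{3 i \sqrt{17}}{22} \cdot 1050 = \frac{1575 i \sqrt{17}}{11}$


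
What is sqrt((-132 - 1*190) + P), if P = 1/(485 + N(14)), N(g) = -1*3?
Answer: I*sqrt(74807846)/482 ≈ 17.944*I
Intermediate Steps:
N(g) = -3
P = 1/482 (P = 1/(485 - 3) = 1/482 ≈ 0.0020747)
sqrt((-132 - 1*190) + P) = sqrt((-132 - 1*190) + 1/482) = sqrt((-132 - 190) + 1/482) = sqrt(-322 + 1/482) = sqrt(-155203/482) = I*sqrt(74807846)/482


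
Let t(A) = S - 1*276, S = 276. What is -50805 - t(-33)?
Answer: -50805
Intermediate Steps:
t(A) = 0 (t(A) = 276 - 1*276 = 276 - 276 = 0)
-50805 - t(-33) = -50805 - 1*0 = -50805 + 0 = -50805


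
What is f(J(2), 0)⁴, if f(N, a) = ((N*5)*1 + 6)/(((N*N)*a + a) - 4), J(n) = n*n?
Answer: 28561/16 ≈ 1785.1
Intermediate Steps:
J(n) = n²
f(N, a) = (6 + 5*N)/(-4 + a + a*N²) (f(N, a) = ((5*N)*1 + 6)/((N²*a + a) - 4) = (5*N + 6)/((a*N² + a) - 4) = (6 + 5*N)/((a + a*N²) - 4) = (6 + 5*N)/(-4 + a + a*N²))
f(J(2), 0)⁴ = ((6 + 5*2²)/(-4 + 0 + 0*(2²)²))⁴ = ((6 + 5*4)/(-4 + 0 + 0*4²))⁴ = ((6 + 20)/(-4 + 0 + 0*16))⁴ = (26/(-4 + 0 + 0))⁴ = (26/(-4))⁴ = (-¼*26)⁴ = (-13/2)⁴ = 28561/16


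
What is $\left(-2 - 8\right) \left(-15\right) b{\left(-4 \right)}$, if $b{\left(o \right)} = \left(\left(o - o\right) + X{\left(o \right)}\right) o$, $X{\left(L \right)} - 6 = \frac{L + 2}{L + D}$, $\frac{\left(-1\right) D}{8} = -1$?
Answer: $-3300$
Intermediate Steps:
$D = 8$ ($D = \left(-8\right) \left(-1\right) = 8$)
$X{\left(L \right)} = 6 + \frac{2 + L}{8 + L}$ ($X{\left(L \right)} = 6 + \frac{L + 2}{L + 8} = 6 + \frac{2 + L}{8 + L}$)
$b{\left(o \right)} = \frac{o \left(50 + 7 o\right)}{8 + o}$ ($b{\left(o \right)} = \left(\left(o - o\right) + \frac{50 + 7 o}{8 + o}\right) o = \left(0 + \frac{50 + 7 o}{8 + o}\right) o = \frac{50 + 7 o}{8 + o} o = \frac{o \left(50 + 7 o\right)}{8 + o}$)
$\left(-2 - 8\right) \left(-15\right) b{\left(-4 \right)} = \left(-2 - 8\right) \left(-15\right) \left(- \frac{4 \left(50 + 7 \left(-4\right)\right)}{8 - 4}\right) = \left(-2 - 8\right) \left(-15\right) \left(- \frac{4 \left(50 - 28\right)}{4}\right) = \left(-10\right) \left(-15\right) \left(\left(-4\right) \frac{1}{4} \cdot 22\right) = 150 \left(-22\right) = -3300$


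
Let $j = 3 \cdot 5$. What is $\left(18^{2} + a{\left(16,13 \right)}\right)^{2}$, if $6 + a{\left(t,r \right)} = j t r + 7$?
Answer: $11868025$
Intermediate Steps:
$j = 15$
$a{\left(t,r \right)} = 1 + 15 r t$ ($a{\left(t,r \right)} = -6 + \left(15 t r + 7\right) = -6 + \left(15 r t + 7\right) = -6 + \left(7 + 15 r t\right) = 1 + 15 r t$)
$\left(18^{2} + a{\left(16,13 \right)}\right)^{2} = \left(18^{2} + \left(1 + 15 \cdot 13 \cdot 16\right)\right)^{2} = \left(324 + \left(1 + 3120\right)\right)^{2} = \left(324 + 3121\right)^{2} = 3445^{2} = 11868025$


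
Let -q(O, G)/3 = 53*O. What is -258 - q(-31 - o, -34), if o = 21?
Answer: -8526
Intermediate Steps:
q(O, G) = -159*O
-258 - q(-31 - o, -34) = -258 - (-159)*(-31 - 1*21) = -258 - (-159)*(-31 - 21) = -258 - (-159)*(-52) = -258 - 1*8268 = -258 - 8268 = -8526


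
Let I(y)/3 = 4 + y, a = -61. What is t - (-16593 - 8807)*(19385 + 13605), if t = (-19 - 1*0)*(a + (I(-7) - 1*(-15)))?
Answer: 837947045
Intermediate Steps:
I(y) = 12 + 3*y (I(y) = 3*(4 + y) = 12 + 3*y)
t = 1045 (t = (-19 - 1*0)*(-61 + ((12 + 3*(-7)) - 1*(-15))) = (-19 + 0)*(-61 + ((12 - 21) + 15)) = -19*(-61 + (-9 + 15)) = -19*(-61 + 6) = -19*(-55) = 1045)
t - (-16593 - 8807)*(19385 + 13605) = 1045 - (-16593 - 8807)*(19385 + 13605) = 1045 - (-25400)*32990 = 1045 - 1*(-837946000) = 1045 + 837946000 = 837947045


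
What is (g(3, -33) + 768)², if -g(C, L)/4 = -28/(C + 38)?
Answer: 998560000/1681 ≈ 5.9403e+5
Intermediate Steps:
g(C, L) = 112/(38 + C) (g(C, L) = -(-112)/(C + 38) = -(-112)/(38 + C) = 112/(38 + C))
(g(3, -33) + 768)² = (112/(38 + 3) + 768)² = (112/41 + 768)² = (31600/41)² = 998560000/1681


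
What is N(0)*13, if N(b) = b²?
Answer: 0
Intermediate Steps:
N(0)*13 = 0²*13 = 0*13 = 0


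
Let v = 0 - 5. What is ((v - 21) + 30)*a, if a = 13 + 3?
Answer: 64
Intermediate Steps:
v = -5
a = 16
((v - 21) + 30)*a = ((-5 - 21) + 30)*16 = (-26 + 30)*16 = 4*16 = 64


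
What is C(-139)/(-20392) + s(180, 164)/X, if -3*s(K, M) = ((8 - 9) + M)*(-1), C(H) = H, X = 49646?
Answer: 12013139/1518571848 ≈ 0.0079108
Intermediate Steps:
s(K, M) = -⅓ + M/3 (s(K, M) = -((8 - 9) + M)*(-1)/3 = -(-1 + M)*(-1)/3 = -(1 - M)/3 = -⅓ + M/3)
C(-139)/(-20392) + s(180, 164)/X = -139/(-20392) + (-⅓ + (⅓)*164)/49646 = -139*(-1/20392) + (-⅓ + 164/3)*(1/49646) = 139/20392 + (163/3)*(1/49646) = 139/20392 + 163/148938 = 12013139/1518571848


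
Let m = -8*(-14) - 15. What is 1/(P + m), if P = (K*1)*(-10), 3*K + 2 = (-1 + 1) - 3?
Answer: 3/341 ≈ 0.0087977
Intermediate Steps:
K = -5/3 (K = -⅔ + ((-1 + 1) - 3)/3 = -⅔ + (0 - 3)/3 = -⅔ + (⅓)*(-3) = -⅔ - 1 = -5/3 ≈ -1.6667)
m = 97 (m = 112 - 15 = 97)
P = 50/3 (P = -5/3*1*(-10) = -5/3*(-10) = 50/3 ≈ 16.667)
1/(P + m) = 1/(50/3 + 97) = 1/(341/3) = 3/341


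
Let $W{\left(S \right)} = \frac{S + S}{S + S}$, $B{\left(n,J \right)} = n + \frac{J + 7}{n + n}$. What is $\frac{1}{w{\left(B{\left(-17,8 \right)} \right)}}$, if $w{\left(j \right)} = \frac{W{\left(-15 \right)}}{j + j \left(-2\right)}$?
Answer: $\frac{593}{34} \approx 17.441$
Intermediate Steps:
$B{\left(n,J \right)} = n + \frac{7 + J}{2 n}$
$W{\left(S \right)} = 1$ ($W{\left(S \right)} = \frac{2 S}{2 S} = 2 S \frac{1}{2 S} = 1$)
$w{\left(j \right)} = - \frac{1}{j}$ ($w{\left(j \right)} = 1 \frac{1}{j + j \left(-2\right)} = 1 \frac{1}{j - 2 j} = 1 \frac{1}{\left(-1\right) j} = 1 \left(- \frac{1}{j}\right) = - \frac{1}{j}$)
$\frac{1}{w{\left(B{\left(-17,8 \right)} \right)}} = \frac{1}{\left(-1\right) \frac{1}{\frac{1}{2} \frac{1}{-17} \left(7 + 8 + 2 \left(-17\right)^{2}\right)}} = \frac{1}{\left(-1\right) \frac{1}{\frac{1}{2} \left(- \frac{1}{17}\right) \left(7 + 8 + 2 \cdot 289\right)}} = \frac{1}{\left(-1\right) \frac{1}{\frac{1}{2} \left(- \frac{1}{17}\right) \left(7 + 8 + 578\right)}} = \frac{1}{\left(-1\right) \frac{1}{\frac{1}{2} \left(- \frac{1}{17}\right) 593}} = \frac{1}{\left(-1\right) \frac{1}{- \frac{593}{34}}} = \frac{1}{\left(-1\right) \left(- \frac{34}{593}\right)} = \frac{1}{\frac{34}{593}} = \frac{593}{34}$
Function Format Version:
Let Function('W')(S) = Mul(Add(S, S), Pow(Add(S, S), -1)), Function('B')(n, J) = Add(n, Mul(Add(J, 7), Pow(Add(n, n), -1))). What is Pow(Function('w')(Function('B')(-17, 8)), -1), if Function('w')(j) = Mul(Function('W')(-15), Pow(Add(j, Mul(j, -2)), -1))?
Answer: Rational(593, 34) ≈ 17.441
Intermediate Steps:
Function('B')(n, J) = Add(n, Mul(Rational(1, 2), Pow(n, -1), Add(7, J))) (Function('B')(n, J) = Add(n, Mul(Add(7, J), Pow(Mul(2, n), -1))) = Add(n, Mul(Add(7, J), Mul(Rational(1, 2), Pow(n, -1)))) = Add(n, Mul(Rational(1, 2), Pow(n, -1), Add(7, J))))
Function('W')(S) = 1 (Function('W')(S) = Mul(Mul(2, S), Pow(Mul(2, S), -1)) = Mul(Mul(2, S), Mul(Rational(1, 2), Pow(S, -1))) = 1)
Function('w')(j) = Mul(-1, Pow(j, -1)) (Function('w')(j) = Mul(1, Pow(Add(j, Mul(j, -2)), -1)) = Mul(1, Pow(Add(j, Mul(-2, j)), -1)) = Mul(1, Pow(Mul(-1, j), -1)) = Mul(1, Mul(-1, Pow(j, -1))) = Mul(-1, Pow(j, -1)))
Pow(Function('w')(Function('B')(-17, 8)), -1) = Pow(Mul(-1, Pow(Mul(Rational(1, 2), Pow(-17, -1), Add(7, 8, Mul(2, Pow(-17, 2)))), -1)), -1) = Pow(Mul(-1, Pow(Mul(Rational(1, 2), Rational(-1, 17), Add(7, 8, Mul(2, 289))), -1)), -1) = Pow(Mul(-1, Pow(Mul(Rational(1, 2), Rational(-1, 17), Add(7, 8, 578)), -1)), -1) = Pow(Mul(-1, Pow(Mul(Rational(1, 2), Rational(-1, 17), 593), -1)), -1) = Pow(Mul(-1, Pow(Rational(-593, 34), -1)), -1) = Pow(Mul(-1, Rational(-34, 593)), -1) = Pow(Rational(34, 593), -1) = Rational(593, 34)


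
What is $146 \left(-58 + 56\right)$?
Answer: $-292$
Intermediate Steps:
$146 \left(-58 + 56\right) = 146 \left(-2\right) = -292$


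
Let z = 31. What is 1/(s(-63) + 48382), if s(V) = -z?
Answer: 1/48351 ≈ 2.0682e-5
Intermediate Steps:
s(V) = -31 (s(V) = -1*31 = -31)
1/(s(-63) + 48382) = 1/(-31 + 48382) = 1/48351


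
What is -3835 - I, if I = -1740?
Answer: -2095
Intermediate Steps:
-3835 - I = -3835 - 1*(-1740) = -3835 + 1740 = -2095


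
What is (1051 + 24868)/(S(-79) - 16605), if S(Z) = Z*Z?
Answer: -25919/10364 ≈ -2.5009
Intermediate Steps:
S(Z) = Z**2
(1051 + 24868)/(S(-79) - 16605) = (1051 + 24868)/((-79)**2 - 16605) = 25919/(6241 - 16605) = 25919/(-10364) = 25919*(-1/10364) = -25919/10364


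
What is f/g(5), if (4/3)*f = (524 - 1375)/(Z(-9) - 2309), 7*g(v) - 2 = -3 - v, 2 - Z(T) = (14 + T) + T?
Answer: -851/2632 ≈ -0.32333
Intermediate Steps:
Z(T) = -12 - 2*T (Z(T) = 2 - ((14 + T) + T) = 2 - (14 + 2*T) = 2 + (-14 - 2*T) = -12 - 2*T)
g(v) = -1/7 - v/7 (g(v) = 2/7 + (-3 - v)/7 = 2/7 + (-3/7 - v/7) = -1/7 - v/7)
f = 2553/9212 (f = 3*((524 - 1375)/((-12 - 2*(-9)) - 2309))/4 = 3*(-851/((-12 + 18) - 2309))/4 = 3*(-851/(6 - 2309))/4 = 3*(-851/(-2303))/4 = 3*(-851*(-1/2303))/4 = (3/4)*(851/2303) = 2553/9212 ≈ 0.27714)
f/g(5) = (2553/9212)/(-1/7 - 1/7*5) = (2553/9212)/(-1/7 - 5/7) = (2553/9212)/(-6/7) = -7/6*2553/9212 = -851/2632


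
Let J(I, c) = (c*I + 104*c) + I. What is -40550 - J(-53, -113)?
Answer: -34734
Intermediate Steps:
J(I, c) = I + 104*c + I*c (J(I, c) = (I*c + 104*c) + I = (104*c + I*c) + I = I + 104*c + I*c)
-40550 - J(-53, -113) = -40550 - (-53 + 104*(-113) - 53*(-113)) = -40550 - (-53 - 11752 + 5989) = -40550 - 1*(-5816) = -40550 + 5816 = -34734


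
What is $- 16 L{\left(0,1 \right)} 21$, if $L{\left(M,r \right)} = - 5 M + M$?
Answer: $0$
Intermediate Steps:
$L{\left(M,r \right)} = - 4 M$
$- 16 L{\left(0,1 \right)} 21 = - 16 \left(\left(-4\right) 0\right) 21 = \left(-16\right) 0 \cdot 21 = 0 \cdot 21 = 0$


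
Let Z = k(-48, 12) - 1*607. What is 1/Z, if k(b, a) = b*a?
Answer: -1/1183 ≈ -0.00084531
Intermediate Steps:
k(b, a) = a*b
Z = -1183 (Z = 12*(-48) - 1*607 = -576 - 607 = -1183)
1/Z = 1/(-1183) = -1/1183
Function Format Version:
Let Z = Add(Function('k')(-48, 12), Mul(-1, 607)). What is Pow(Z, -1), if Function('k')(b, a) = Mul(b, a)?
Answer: Rational(-1, 1183) ≈ -0.00084531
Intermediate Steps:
Function('k')(b, a) = Mul(a, b)
Z = -1183 (Z = Add(Mul(12, -48), Mul(-1, 607)) = Add(-576, -607) = -1183)
Pow(Z, -1) = Pow(-1183, -1) = Rational(-1, 1183)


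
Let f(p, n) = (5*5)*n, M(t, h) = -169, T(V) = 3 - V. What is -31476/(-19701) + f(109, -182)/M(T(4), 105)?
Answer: 2434846/85371 ≈ 28.521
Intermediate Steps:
f(p, n) = 25*n
-31476/(-19701) + f(109, -182)/M(T(4), 105) = -31476/(-19701) + (25*(-182))/(-169) = -31476*(-1/19701) - 4550*(-1/169) = 10492/6567 + 350/13 = 2434846/85371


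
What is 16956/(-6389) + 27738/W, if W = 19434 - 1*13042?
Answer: 34417665/20419244 ≈ 1.6856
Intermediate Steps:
W = 6392 (W = 19434 - 13042 = 6392)
16956/(-6389) + 27738/W = 16956/(-6389) + 27738/6392 = 16956*(-1/6389) + 27738*(1/6392) = -16956/6389 + 13869/3196 = 34417665/20419244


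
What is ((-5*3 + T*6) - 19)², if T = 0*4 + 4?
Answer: 100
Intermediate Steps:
T = 4 (T = 0 + 4 = 4)
((-5*3 + T*6) - 19)² = ((-5*3 + 4*6) - 19)² = ((-15 + 24) - 19)² = (9 - 19)² = (-10)² = 100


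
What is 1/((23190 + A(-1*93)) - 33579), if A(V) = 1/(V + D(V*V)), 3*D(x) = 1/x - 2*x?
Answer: -152023472/1579371876555 ≈ -9.6256e-5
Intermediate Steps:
D(x) = -2*x/3 + 1/(3*x) (D(x) = (1/x - 2*x)/3 = -2*x/3 + 1/(3*x))
A(V) = 1/(V + (1 - 2*V⁴)/(3*V²)) (A(V) = 1/(V + (1 - 2*V⁴)/(3*((V*V)))) = 1/(V + (1 - 2*V⁴)/(3*(V²))) = 1/(V + (1 - 2*V⁴)/(3*V²)))
1/((23190 + A(-1*93)) - 33579) = 1/((23190 + 3*(-1*93)²/(1 - 2*(-1*93)⁴ + 3*(-1*93)³)) - 33579) = 1/((23190 + 3*(-93)²/(1 - 2*(-93)⁴ + 3*(-93)³)) - 33579) = 1/((23190 + 3*8649/(1 - 2*74805201 + 3*(-804357))) - 33579) = 1/((23190 + 3*8649/(1 - 149610402 - 2413071)) - 33579) = 1/((23190 + 3*8649/(-152023472)) - 33579) = 1/((23190 + 3*8649*(-1/152023472)) - 33579) = 1/((23190 - 25947/152023472) - 33579) = 1/(3525424289733/152023472 - 33579) = 1/(-1579371876555/152023472) = -152023472/1579371876555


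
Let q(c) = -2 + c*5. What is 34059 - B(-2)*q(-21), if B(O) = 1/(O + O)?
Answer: 136129/4 ≈ 34032.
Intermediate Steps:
q(c) = -2 + 5*c
B(O) = 1/(2*O)
34059 - B(-2)*q(-21) = 34059 - (½)/(-2)*(-2 + 5*(-21)) = 34059 - (½)*(-½)*(-2 - 105) = 34059 - (-1)*(-107)/4 = 34059 - 1*107/4 = 34059 - 107/4 = 136129/4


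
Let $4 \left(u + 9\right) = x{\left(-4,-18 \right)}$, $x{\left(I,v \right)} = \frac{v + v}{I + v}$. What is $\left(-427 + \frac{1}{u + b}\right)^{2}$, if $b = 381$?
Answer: $\frac{12238725595321}{67125249} \approx 1.8233 \cdot 10^{5}$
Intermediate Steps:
$x{\left(I,v \right)} = \frac{2 v}{I + v}$
$u = - \frac{189}{22}$ ($u = -9 + \frac{2 \left(-18\right) \frac{1}{-4 - 18}}{4} = -9 + \frac{2 \left(-18\right) \frac{1}{-22}}{4} = -9 + \frac{2 \left(-18\right) \left(- \frac{1}{22}\right)}{4} = -9 + \frac{1}{4} \cdot \frac{18}{11} = -9 + \frac{9}{22} = - \frac{189}{22} \approx -8.5909$)
$\left(-427 + \frac{1}{u + b}\right)^{2} = \left(-427 + \frac{1}{- \frac{189}{22} + 381}\right)^{2} = \left(-427 + \frac{1}{\frac{8193}{22}}\right)^{2} = \left(-427 + \frac{22}{8193}\right)^{2} = \left(- \frac{3498389}{8193}\right)^{2} = \frac{12238725595321}{67125249}$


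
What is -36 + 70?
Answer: 34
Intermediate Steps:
-36 + 70 = 34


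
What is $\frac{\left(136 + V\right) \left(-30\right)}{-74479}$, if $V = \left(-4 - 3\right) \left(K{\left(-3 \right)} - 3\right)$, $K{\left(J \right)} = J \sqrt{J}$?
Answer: $\frac{4710}{74479} + \frac{630 i \sqrt{3}}{74479} \approx 0.063239 + 0.014651 i$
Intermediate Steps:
$K{\left(J \right)} = J^{\frac{3}{2}}$
$V = 21 + 21 i \sqrt{3}$ ($V = \left(-4 - 3\right) \left(\left(-3\right)^{\frac{3}{2}} - 3\right) = - 7 \left(- 3 i \sqrt{3} - 3\right) = - 7 \left(-3 - 3 i \sqrt{3}\right) = 21 + 21 i \sqrt{3} \approx 21.0 + 36.373 i$)
$\frac{\left(136 + V\right) \left(-30\right)}{-74479} = \frac{\left(136 + \left(21 + 21 i \sqrt{3}\right)\right) \left(-30\right)}{-74479} = \left(157 + 21 i \sqrt{3}\right) \left(-30\right) \left(- \frac{1}{74479}\right) = \left(-4710 - 630 i \sqrt{3}\right) \left(- \frac{1}{74479}\right) = \frac{4710}{74479} + \frac{630 i \sqrt{3}}{74479}$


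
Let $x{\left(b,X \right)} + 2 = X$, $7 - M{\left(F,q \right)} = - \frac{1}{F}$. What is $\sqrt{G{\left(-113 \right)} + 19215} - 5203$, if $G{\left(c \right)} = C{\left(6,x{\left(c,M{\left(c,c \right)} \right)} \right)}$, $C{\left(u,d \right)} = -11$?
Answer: $-5203 + 2 \sqrt{4801} \approx -5064.4$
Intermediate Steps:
$M{\left(F,q \right)} = 7 + \frac{1}{F}$ ($M{\left(F,q \right)} = 7 - - \frac{1}{F} = 7 + \frac{1}{F}$)
$x{\left(b,X \right)} = -2 + X$
$G{\left(c \right)} = -11$
$\sqrt{G{\left(-113 \right)} + 19215} - 5203 = \sqrt{-11 + 19215} - 5203 = \sqrt{19204} - 5203 = 2 \sqrt{4801} - 5203 = -5203 + 2 \sqrt{4801}$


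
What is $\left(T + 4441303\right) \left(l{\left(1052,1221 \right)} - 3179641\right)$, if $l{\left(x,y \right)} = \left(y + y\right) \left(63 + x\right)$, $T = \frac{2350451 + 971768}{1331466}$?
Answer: $- \frac{2701327757391972187}{1331466} \approx -2.0288 \cdot 10^{12}$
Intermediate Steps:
$T = \frac{3322219}{1331466}$ ($T = 3322219 \cdot \frac{1}{1331466} = \frac{3322219}{1331466} \approx 2.4952$)
$l{\left(x,y \right)} = 2 y \left(63 + x\right)$
$\left(T + 4441303\right) \left(l{\left(1052,1221 \right)} - 3179641\right) = \left(\frac{3322219}{1331466} + 4441303\right) \left(2 \cdot 1221 \left(63 + 1052\right) - 3179641\right) = \frac{5913447262417 \left(2 \cdot 1221 \cdot 1115 - 3179641\right)}{1331466} = \frac{5913447262417 \left(2722830 - 3179641\right)}{1331466} = \frac{5913447262417}{1331466} \left(-456811\right) = - \frac{2701327757391972187}{1331466}$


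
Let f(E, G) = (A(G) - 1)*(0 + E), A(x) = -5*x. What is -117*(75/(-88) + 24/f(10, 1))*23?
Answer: 1482741/440 ≈ 3369.9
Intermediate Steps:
f(E, G) = E*(-1 - 5*G) (f(E, G) = (-5*G - 1)*(0 + E) = (-1 - 5*G)*E = E*(-1 - 5*G))
-117*(75/(-88) + 24/f(10, 1))*23 = -117*(75/(-88) + 24/((-1*10*(1 + 5*1))))*23 = -117*(75*(-1/88) + 24/((-1*10*(1 + 5))))*23 = -117*(-75/88 + 24/((-1*10*6)))*23 = -117*(-75/88 + 24/(-60))*23 = -117*(-75/88 + 24*(-1/60))*23 = -117*(-75/88 - ⅖)*23 = -117*(-551/440)*23 = (64467/440)*23 = 1482741/440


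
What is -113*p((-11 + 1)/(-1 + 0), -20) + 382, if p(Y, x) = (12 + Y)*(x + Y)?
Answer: 25242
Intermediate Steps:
p(Y, x) = (12 + Y)*(Y + x)
-113*p((-11 + 1)/(-1 + 0), -20) + 382 = -113*(((-11 + 1)/(-1 + 0))**2 + 12*((-11 + 1)/(-1 + 0)) + 12*(-20) + ((-11 + 1)/(-1 + 0))*(-20)) + 382 = -113*((-10/(-1))**2 + 12*(-10/(-1)) - 240 - 10/(-1)*(-20)) + 382 = -113*((-10*(-1))**2 + 12*(-10*(-1)) - 240 - 10*(-1)*(-20)) + 382 = -113*(10**2 + 12*10 - 240 + 10*(-20)) + 382 = -113*(100 + 120 - 240 - 200) + 382 = -113*(-220) + 382 = 24860 + 382 = 25242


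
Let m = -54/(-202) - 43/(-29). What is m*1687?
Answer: 8647562/2929 ≈ 2952.4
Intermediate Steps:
m = 5126/2929 (m = -54*(-1/202) - 43*(-1/29) = 27/101 + 43/29 = 5126/2929 ≈ 1.7501)
m*1687 = (5126/2929)*1687 = 8647562/2929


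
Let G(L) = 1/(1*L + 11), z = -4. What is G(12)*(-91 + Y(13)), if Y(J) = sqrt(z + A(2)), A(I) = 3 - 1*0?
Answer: -91/23 + I/23 ≈ -3.9565 + 0.043478*I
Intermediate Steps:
A(I) = 3 (A(I) = 3 + 0 = 3)
G(L) = 1/(11 + L) (G(L) = 1/(L + 11) = 1/(11 + L))
Y(J) = I (Y(J) = sqrt(-4 + 3) = sqrt(-1) = I)
G(12)*(-91 + Y(13)) = (-91 + I)/(11 + 12) = (-91 + I)/23 = -91/23 + I/23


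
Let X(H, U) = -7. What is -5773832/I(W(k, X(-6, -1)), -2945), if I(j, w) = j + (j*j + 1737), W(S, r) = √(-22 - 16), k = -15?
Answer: -9809740568/2886639 + 5773832*I*√38/2886639 ≈ -3398.3 + 12.33*I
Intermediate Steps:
W(S, r) = I*√38 (W(S, r) = √(-38) = I*√38)
I(j, w) = 1737 + j + j² (I(j, w) = j + (j² + 1737) = j + (1737 + j²) = 1737 + j + j²)
-5773832/I(W(k, X(-6, -1)), -2945) = -5773832/(1737 + I*√38 + (I*√38)²) = -5773832/(1737 + I*√38 - 38) = -5773832/(1699 + I*√38)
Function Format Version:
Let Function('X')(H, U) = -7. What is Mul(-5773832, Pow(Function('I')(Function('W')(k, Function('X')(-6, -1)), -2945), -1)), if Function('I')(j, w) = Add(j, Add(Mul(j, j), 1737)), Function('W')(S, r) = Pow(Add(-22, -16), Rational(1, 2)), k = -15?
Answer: Add(Rational(-9809740568, 2886639), Mul(Rational(5773832, 2886639), I, Pow(38, Rational(1, 2)))) ≈ Add(-3398.3, Mul(12.330, I))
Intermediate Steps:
Function('W')(S, r) = Mul(I, Pow(38, Rational(1, 2))) (Function('W')(S, r) = Pow(-38, Rational(1, 2)) = Mul(I, Pow(38, Rational(1, 2))))
Function('I')(j, w) = Add(1737, j, Pow(j, 2)) (Function('I')(j, w) = Add(j, Add(Pow(j, 2), 1737)) = Add(j, Add(1737, Pow(j, 2))) = Add(1737, j, Pow(j, 2)))
Mul(-5773832, Pow(Function('I')(Function('W')(k, Function('X')(-6, -1)), -2945), -1)) = Mul(-5773832, Pow(Add(1737, Mul(I, Pow(38, Rational(1, 2))), Pow(Mul(I, Pow(38, Rational(1, 2))), 2)), -1)) = Mul(-5773832, Pow(Add(1737, Mul(I, Pow(38, Rational(1, 2))), -38), -1)) = Mul(-5773832, Pow(Add(1699, Mul(I, Pow(38, Rational(1, 2)))), -1))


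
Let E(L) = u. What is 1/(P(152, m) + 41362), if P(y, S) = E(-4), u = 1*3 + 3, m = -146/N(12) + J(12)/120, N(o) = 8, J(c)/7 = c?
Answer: 1/41368 ≈ 2.4173e-5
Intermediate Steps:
J(c) = 7*c
m = -351/20 (m = -146/8 + (7*12)/120 = -146*⅛ + 84*(1/120) = -73/4 + 7/10 = -351/20 ≈ -17.550)
u = 6 (u = 3 + 3 = 6)
E(L) = 6
P(y, S) = 6
1/(P(152, m) + 41362) = 1/(6 + 41362) = 1/41368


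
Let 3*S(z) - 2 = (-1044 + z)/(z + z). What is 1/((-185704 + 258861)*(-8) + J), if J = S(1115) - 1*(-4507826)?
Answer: 6690/26241997831 ≈ 2.5494e-7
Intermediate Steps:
S(z) = ⅔ + (-1044 + z)/(6*z) (S(z) = ⅔ + ((-1044 + z)/(z + z))/3 = ⅔ + ((-1044 + z)/((2*z)))/3 = ⅔ + ((-1044 + z)*(1/(2*z)))/3 = ⅔ + ((-1044 + z)/(2*z))/3 = ⅔ + (-1044 + z)/(6*z))
J = 30157360471/6690 (J = (⅚ - 174/1115) - 1*(-4507826) = (⅚ - 174*1/1115) + 4507826 = (⅚ - 174/1115) + 4507826 = 4531/6690 + 4507826 = 30157360471/6690 ≈ 4.5078e+6)
1/((-185704 + 258861)*(-8) + J) = 1/((-185704 + 258861)*(-8) + 30157360471/6690) = 1/(73157*(-8) + 30157360471/6690) = 1/(-585256 + 30157360471/6690) = 1/(26241997831/6690) = 6690/26241997831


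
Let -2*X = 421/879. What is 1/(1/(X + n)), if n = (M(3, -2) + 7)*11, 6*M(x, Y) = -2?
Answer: 42833/586 ≈ 73.094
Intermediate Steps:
M(x, Y) = -⅓ (M(x, Y) = (⅙)*(-2) = -⅓)
X = -421/1758 (X = -421/(2*879) = -½*421/879 = -421/1758 ≈ -0.23948)
n = 220/3 (n = (-⅓ + 7)*11 = (20/3)*11 = 220/3 ≈ 73.333)
1/(1/(X + n)) = 1/(1/(-421/1758 + 220/3)) = 1/(1/(42833/586)) = 1/(586/42833) = 42833/586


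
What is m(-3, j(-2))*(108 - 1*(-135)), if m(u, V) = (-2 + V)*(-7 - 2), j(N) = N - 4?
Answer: 17496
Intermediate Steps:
j(N) = -4 + N
m(u, V) = 18 - 9*V (m(u, V) = (-2 + V)*(-9) = 18 - 9*V)
m(-3, j(-2))*(108 - 1*(-135)) = (18 - 9*(-4 - 2))*(108 - 1*(-135)) = (18 - 9*(-6))*(108 + 135) = (18 + 54)*243 = 72*243 = 17496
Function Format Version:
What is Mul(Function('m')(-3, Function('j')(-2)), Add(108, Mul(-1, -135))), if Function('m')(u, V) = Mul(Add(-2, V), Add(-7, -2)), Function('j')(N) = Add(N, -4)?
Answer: 17496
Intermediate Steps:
Function('j')(N) = Add(-4, N)
Function('m')(u, V) = Add(18, Mul(-9, V)) (Function('m')(u, V) = Mul(Add(-2, V), -9) = Add(18, Mul(-9, V)))
Mul(Function('m')(-3, Function('j')(-2)), Add(108, Mul(-1, -135))) = Mul(Add(18, Mul(-9, Add(-4, -2))), Add(108, Mul(-1, -135))) = Mul(Add(18, Mul(-9, -6)), Add(108, 135)) = Mul(Add(18, 54), 243) = Mul(72, 243) = 17496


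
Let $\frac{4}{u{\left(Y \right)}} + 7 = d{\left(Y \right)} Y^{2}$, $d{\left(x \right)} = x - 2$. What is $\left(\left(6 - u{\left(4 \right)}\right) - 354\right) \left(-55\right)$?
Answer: $\frac{95744}{5} \approx 19149.0$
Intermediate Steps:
$d{\left(x \right)} = -2 + x$ ($d{\left(x \right)} = x - 2 = -2 + x$)
$u{\left(Y \right)} = \frac{4}{-7 + Y^{2} \left(-2 + Y\right)}$ ($u{\left(Y \right)} = \frac{4}{-7 + \left(-2 + Y\right) Y^{2}} = \frac{4}{-7 + Y^{2} \left(-2 + Y\right)}$)
$\left(\left(6 - u{\left(4 \right)}\right) - 354\right) \left(-55\right) = \left(\left(6 - \frac{4}{-7 + 4^{2} \left(-2 + 4\right)}\right) - 354\right) \left(-55\right) = \left(\left(6 - \frac{4}{-7 + 16 \cdot 2}\right) - 354\right) \left(-55\right) = \left(\left(6 - \frac{4}{-7 + 32}\right) - 354\right) \left(-55\right) = \left(\left(6 - \frac{4}{25}\right) - 354\right) \left(-55\right) = \left(\frac{146}{25} - 354\right) \left(-55\right) = \left(- \frac{8704}{25}\right) \left(-55\right) = \frac{95744}{5}$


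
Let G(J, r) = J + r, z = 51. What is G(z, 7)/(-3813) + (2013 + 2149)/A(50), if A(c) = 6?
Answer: 881631/1271 ≈ 693.65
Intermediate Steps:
G(z, 7)/(-3813) + (2013 + 2149)/A(50) = (51 + 7)/(-3813) + (2013 + 2149)/6 = 58*(-1/3813) + 4162*(⅙) = -58/3813 + 2081/3 = 881631/1271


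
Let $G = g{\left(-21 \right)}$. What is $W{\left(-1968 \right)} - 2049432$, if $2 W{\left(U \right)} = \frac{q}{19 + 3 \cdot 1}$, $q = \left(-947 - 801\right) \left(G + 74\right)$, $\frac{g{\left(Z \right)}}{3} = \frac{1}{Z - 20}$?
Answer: $- \frac{925618379}{451} \approx -2.0524 \cdot 10^{6}$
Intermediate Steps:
$g{\left(Z \right)} = \frac{3}{-20 + Z}$ ($g{\left(Z \right)} = \frac{3}{Z - 20} = \frac{3}{-20 + Z}$)
$G = - \frac{3}{41}$ ($G = \frac{3}{-20 - 21} = \frac{3}{-41} = 3 \left(- \frac{1}{41}\right) = - \frac{3}{41} \approx -0.073171$)
$q = - \frac{5298188}{41}$ ($q = \left(-947 - 801\right) \left(- \frac{3}{41} + 74\right) = \left(-1748\right) \frac{3031}{41} = - \frac{5298188}{41} \approx -1.2922 \cdot 10^{5}$)
$W{\left(U \right)} = - \frac{1324547}{451}$ ($W{\left(U \right)} = \frac{\left(- \frac{5298188}{41}\right) \frac{1}{19 + 3 \cdot 1}}{2} = \frac{\left(- \frac{5298188}{41}\right) \frac{1}{19 + 3}}{2} = \frac{\left(- \frac{5298188}{41}\right) \frac{1}{22}}{2} = \frac{1}{2} \left(- \frac{2649094}{451}\right) = - \frac{1324547}{451}$)
$W{\left(-1968 \right)} - 2049432 = - \frac{1324547}{451} - 2049432 = - \frac{925618379}{451}$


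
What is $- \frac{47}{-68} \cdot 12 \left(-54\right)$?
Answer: $- \frac{7614}{17} \approx -447.88$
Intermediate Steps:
$- \frac{47}{-68} \cdot 12 \left(-54\right) = \left(-47\right) \left(- \frac{1}{68}\right) 12 \left(-54\right) = \frac{47}{68} \cdot 12 \left(-54\right) = \frac{141}{17} \left(-54\right) = - \frac{7614}{17}$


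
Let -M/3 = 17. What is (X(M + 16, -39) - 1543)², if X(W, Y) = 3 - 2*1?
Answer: 2377764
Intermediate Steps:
M = -51 (M = -3*17 = -51)
X(W, Y) = 1 (X(W, Y) = 3 - 2 = 1)
(X(M + 16, -39) - 1543)² = (1 - 1543)² = (-1542)² = 2377764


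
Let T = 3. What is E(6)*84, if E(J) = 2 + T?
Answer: 420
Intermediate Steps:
E(J) = 5 (E(J) = 2 + 3 = 5)
E(6)*84 = 5*84 = 420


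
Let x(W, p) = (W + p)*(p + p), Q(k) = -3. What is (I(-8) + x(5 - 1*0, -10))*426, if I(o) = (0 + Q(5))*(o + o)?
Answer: 63048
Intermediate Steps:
x(W, p) = 2*p*(W + p) (x(W, p) = (W + p)*(2*p) = 2*p*(W + p))
I(o) = -6*o (I(o) = (0 - 3)*(o + o) = -6*o)
(I(-8) + x(5 - 1*0, -10))*426 = (-6*(-8) + 2*(-10)*((5 - 1*0) - 10))*426 = (48 + 2*(-10)*((5 + 0) - 10))*426 = (48 + 2*(-10)*(5 - 10))*426 = (48 + 2*(-10)*(-5))*426 = (48 + 100)*426 = 148*426 = 63048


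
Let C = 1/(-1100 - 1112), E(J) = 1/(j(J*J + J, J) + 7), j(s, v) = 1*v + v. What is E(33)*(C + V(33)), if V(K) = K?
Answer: 72995/161476 ≈ 0.45205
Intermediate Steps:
j(s, v) = 2*v (j(s, v) = v + v = 2*v)
E(J) = 1/(7 + 2*J) (E(J) = 1/(2*J + 7) = 1/(7 + 2*J))
C = -1/2212 (C = 1/(-2212) = -1/2212 ≈ -0.00045208)
E(33)*(C + V(33)) = (-1/2212 + 33)/(7 + 2*33) = (72995/2212)/(7 + 66) = (72995/2212)/73 = (1/73)*(72995/2212) = 72995/161476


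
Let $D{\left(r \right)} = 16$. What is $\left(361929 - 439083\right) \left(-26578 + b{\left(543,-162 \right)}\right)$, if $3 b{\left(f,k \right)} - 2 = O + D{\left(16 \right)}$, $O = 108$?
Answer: $2047358544$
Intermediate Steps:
$b{\left(f,k \right)} = 42$ ($b{\left(f,k \right)} = \frac{2}{3} + \frac{108 + 16}{3} = \frac{2}{3} + \frac{1}{3} \cdot 124 = \frac{2}{3} + \frac{124}{3} = 42$)
$\left(361929 - 439083\right) \left(-26578 + b{\left(543,-162 \right)}\right) = \left(361929 - 439083\right) \left(-26578 + 42\right) = \left(-77154\right) \left(-26536\right) = 2047358544$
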